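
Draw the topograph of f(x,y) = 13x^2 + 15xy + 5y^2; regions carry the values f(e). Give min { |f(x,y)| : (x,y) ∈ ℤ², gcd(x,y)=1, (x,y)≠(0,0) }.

translate: b→-11 (≡15 mod 26), so (13,15,5)→(13,-11,3)
flip: (13,-11,3)→(3,11,13)
translate: b→-1 (≡11 mod 6), so (3,11,13)→(3,-1,3)
flip: (3,-1,3)→(3,1,3)
reduced (well bottom): (3,1,3) with a≤c, −a<b≤a
well minimum = a = 3

3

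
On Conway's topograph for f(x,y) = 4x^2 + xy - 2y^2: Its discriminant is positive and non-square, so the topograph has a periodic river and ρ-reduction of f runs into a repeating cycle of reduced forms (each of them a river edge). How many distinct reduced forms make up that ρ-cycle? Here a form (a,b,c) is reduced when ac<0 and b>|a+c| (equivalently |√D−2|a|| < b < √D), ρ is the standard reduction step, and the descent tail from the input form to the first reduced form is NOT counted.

D = 33, ⌊√D⌋ = 5
descent: ρ → (-2,3,3)  [lands on river]
river: ρ → (3,3,-2)
river: ρ → (-2,5,1)
river: ρ → (1,5,-2)
ρ-cycle length = 4 (tail of 1 descent step not counted)

4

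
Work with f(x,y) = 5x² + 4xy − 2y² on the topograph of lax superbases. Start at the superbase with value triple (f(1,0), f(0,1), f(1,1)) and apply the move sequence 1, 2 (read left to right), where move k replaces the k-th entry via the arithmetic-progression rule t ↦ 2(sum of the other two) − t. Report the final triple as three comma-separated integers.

start (5,-2,7) = (f(1,0),f(0,1),f(1,1))
replace slot 1: 2·((-2)+7) − 5 = 5 → (5,-2,7)
replace slot 2: 2·(5+7) − (-2) = 26 → (5,26,7)

5,26,7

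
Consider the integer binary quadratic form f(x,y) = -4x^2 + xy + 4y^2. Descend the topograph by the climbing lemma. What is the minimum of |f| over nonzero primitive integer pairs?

river: ρ → (4,7,-1)
river: ρ → (-1,7,4)
river: ρ → (4,1,-4)
river: ρ → (-4,7,1)
river: ρ → (1,7,-4)
river: ρ → (-4,1,4)
closes: descent 0, river 6
min |a| on river = 1

1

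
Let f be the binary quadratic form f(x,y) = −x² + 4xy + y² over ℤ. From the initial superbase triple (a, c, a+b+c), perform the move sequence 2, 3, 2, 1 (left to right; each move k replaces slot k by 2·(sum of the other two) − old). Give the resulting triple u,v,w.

start (-1,1,4) = (f(1,0),f(0,1),f(1,1))
replace slot 2: 2·((-1)+4) − 1 = 5 → (-1,5,4)
replace slot 3: 2·((-1)+5) − 4 = 4 → (-1,5,4)
replace slot 2: 2·((-1)+4) − 5 = 1 → (-1,1,4)
replace slot 1: 2·(1+4) − (-1) = 11 → (11,1,4)

11,1,4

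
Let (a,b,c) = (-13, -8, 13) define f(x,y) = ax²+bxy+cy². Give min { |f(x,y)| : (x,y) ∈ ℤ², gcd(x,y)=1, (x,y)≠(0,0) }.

descent: ρ → (13,8,-13)  [lands on river]
river: ρ → (-13,18,8)
river: ρ → (8,14,-17)
river: ρ → (-17,20,5)
river: ρ → (5,20,-17)
river: ρ → (-17,14,8)
river: ρ → (8,18,-13)
river: ρ → (-13,8,13)
river: ρ → (13,18,-8)
river: ρ → (-8,14,17)
river: ρ → (17,20,-5)
river: ρ → (-5,20,17)
river: ρ → (17,14,-8)
river: ρ → (-8,18,13)
closes: descent 1, river 14
min |a| on river = 5

5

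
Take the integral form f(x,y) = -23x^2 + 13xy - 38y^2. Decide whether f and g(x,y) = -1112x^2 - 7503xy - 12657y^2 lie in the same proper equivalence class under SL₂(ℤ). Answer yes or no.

D₁ = -3327, D₂ = -3327
f is negative-definite; reduce −f:
−f: reduced (well bottom): (23,-13,38) with a≤c, −a<b≤a
flip sign back: reduced form of f is (-23,13,-38)
g is negative-definite; reduce −g:
−g: translate: b→831 (≡7503 mod 2224), so (1112,7503,12657)→(1112,831,156)
−g: flip: (1112,831,156)→(156,-831,1112)
−g: translate: b→105 (≡-831 mod 312), so (156,-831,1112)→(156,105,23)
−g: flip: (156,105,23)→(23,-105,156)
−g: translate: b→-13 (≡-105 mod 46), so (23,-105,156)→(23,-13,38)
−g: reduced (well bottom): (23,-13,38) with a≤c, −a<b≤a
flip sign back: reduced form of g is (-23,13,-38)
reduced forms (-23, 13, -38) vs (-23, 13, -38) ⇒ equivalent

yes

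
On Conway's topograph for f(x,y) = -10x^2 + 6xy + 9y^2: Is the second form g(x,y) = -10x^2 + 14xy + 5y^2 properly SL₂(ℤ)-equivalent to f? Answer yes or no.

D₁ = 396, D₂ = 396
river cycle of f (length 4): (9, 12, -7), (-7, 16, 5), (5, 14, -10), (-10, 6, 9)
river cycle of g (length 4): (5, 16, -7), (-7, 12, 9), (9, 6, -10), (-10, 14, 5)
cycles differ ⇒ inequivalent

no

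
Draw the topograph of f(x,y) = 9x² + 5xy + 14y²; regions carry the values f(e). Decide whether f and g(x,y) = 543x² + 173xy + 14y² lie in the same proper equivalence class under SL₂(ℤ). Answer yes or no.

D₁ = -479, D₂ = -479
f: reduced (well bottom): (9,5,14) with a≤c, −a<b≤a
g: flip: (543,173,14)→(14,-173,543)
g: translate: b→-5 (≡-173 mod 28), so (14,-173,543)→(14,-5,9)
g: flip: (14,-5,9)→(9,5,14)
g: reduced (well bottom): (9,5,14) with a≤c, −a<b≤a
reduced forms (9, 5, 14) vs (9, 5, 14) ⇒ equivalent

yes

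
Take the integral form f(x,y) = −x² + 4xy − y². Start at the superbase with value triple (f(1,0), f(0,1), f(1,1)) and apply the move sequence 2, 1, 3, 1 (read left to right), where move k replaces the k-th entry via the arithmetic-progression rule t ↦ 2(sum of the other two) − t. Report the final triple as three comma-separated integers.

start (-1,-1,2) = (f(1,0),f(0,1),f(1,1))
replace slot 2: 2·((-1)+2) − (-1) = 3 → (-1,3,2)
replace slot 1: 2·(3+2) − (-1) = 11 → (11,3,2)
replace slot 3: 2·(11+3) − 2 = 26 → (11,3,26)
replace slot 1: 2·(3+26) − 11 = 47 → (47,3,26)

47,3,26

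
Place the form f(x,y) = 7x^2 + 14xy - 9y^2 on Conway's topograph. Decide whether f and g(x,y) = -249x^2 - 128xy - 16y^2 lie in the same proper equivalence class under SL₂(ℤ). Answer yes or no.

D₁ = 448, D₂ = 448
river cycle of f (length 6): (-9, 4, 12), (12, 20, -1), (-1, 20, 12), (12, 4, -9), (-9, 14, 7), (7, 14, -9)
river cycle of g (length 6): (7, 14, -9), (-9, 4, 12), (12, 20, -1), (-1, 20, 12), (12, 4, -9), (-9, 14, 7)
cycles coincide ⇒ equivalent

yes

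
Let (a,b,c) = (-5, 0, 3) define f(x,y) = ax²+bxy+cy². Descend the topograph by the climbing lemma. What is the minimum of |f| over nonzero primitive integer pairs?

descent: ρ → (3,6,-2)  [lands on river]
river: ρ → (-2,6,3)
closes: descent 1, river 2
min |a| on river = 2

2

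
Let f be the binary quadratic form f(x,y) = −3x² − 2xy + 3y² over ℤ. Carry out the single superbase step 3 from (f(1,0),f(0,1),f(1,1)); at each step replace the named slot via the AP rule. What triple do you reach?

start (-3,3,-2) = (f(1,0),f(0,1),f(1,1))
replace slot 3: 2·((-3)+3) − (-2) = 2 → (-3,3,2)

-3,3,2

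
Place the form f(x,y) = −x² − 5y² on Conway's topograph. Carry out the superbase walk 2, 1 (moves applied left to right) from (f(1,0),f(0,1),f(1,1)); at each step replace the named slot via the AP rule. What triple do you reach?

start (-1,-5,-6) = (f(1,0),f(0,1),f(1,1))
replace slot 2: 2·((-1)+(-6)) − (-5) = -9 → (-1,-9,-6)
replace slot 1: 2·((-9)+(-6)) − (-1) = -29 → (-29,-9,-6)

-29,-9,-6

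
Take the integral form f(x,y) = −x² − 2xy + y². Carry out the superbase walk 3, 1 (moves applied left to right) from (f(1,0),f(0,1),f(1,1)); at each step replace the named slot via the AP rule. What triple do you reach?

start (-1,1,-2) = (f(1,0),f(0,1),f(1,1))
replace slot 3: 2·((-1)+1) − (-2) = 2 → (-1,1,2)
replace slot 1: 2·(1+2) − (-1) = 7 → (7,1,2)

7,1,2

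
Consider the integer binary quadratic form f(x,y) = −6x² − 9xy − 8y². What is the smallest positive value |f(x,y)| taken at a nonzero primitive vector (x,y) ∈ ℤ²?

translate: b→-3 (≡9 mod 12), so (6,9,8)→(6,-3,5)
flip: (6,-3,5)→(5,3,6)
reduced (well bottom): (5,3,6) with a≤c, −a<b≤a
well minimum |f| = |-5| = 5 (negative-definite)

5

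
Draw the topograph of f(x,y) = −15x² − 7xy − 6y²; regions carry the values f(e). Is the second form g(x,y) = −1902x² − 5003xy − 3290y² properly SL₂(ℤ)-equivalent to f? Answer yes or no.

D₁ = -311, D₂ = -311
f is negative-definite; reduce −f:
−f: flip: (15,7,6)→(6,-7,15)
−f: translate: b→5 (≡-7 mod 12), so (6,-7,15)→(6,5,14)
−f: reduced (well bottom): (6,5,14) with a≤c, −a<b≤a
flip sign back: reduced form of f is (-6,-5,-14)
g is negative-definite; reduce −g:
−g: translate: b→1199 (≡5003 mod 3804), so (1902,5003,3290)→(1902,1199,189)
−g: flip: (1902,1199,189)→(189,-1199,1902)
−g: translate: b→-65 (≡-1199 mod 378), so (189,-1199,1902)→(189,-65,6)
−g: flip: (189,-65,6)→(6,65,189)
−g: translate: b→5 (≡65 mod 12), so (6,65,189)→(6,5,14)
−g: reduced (well bottom): (6,5,14) with a≤c, −a<b≤a
flip sign back: reduced form of g is (-6,-5,-14)
reduced forms (-6, -5, -14) vs (-6, -5, -14) ⇒ equivalent

yes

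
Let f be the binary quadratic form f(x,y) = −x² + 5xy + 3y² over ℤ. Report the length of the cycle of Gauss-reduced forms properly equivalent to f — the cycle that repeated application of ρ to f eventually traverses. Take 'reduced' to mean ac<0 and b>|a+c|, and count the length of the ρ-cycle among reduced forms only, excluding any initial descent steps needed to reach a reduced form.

D = 37, ⌊√D⌋ = 6
river: ρ → (3,1,-3)
river: ρ → (-3,5,1)
river: ρ → (1,5,-3)
river: ρ → (-3,1,3)
river: ρ → (3,5,-1)
river: ρ → (-1,5,3)
ρ-cycle length = 6 (tail of 0 descent steps not counted)

6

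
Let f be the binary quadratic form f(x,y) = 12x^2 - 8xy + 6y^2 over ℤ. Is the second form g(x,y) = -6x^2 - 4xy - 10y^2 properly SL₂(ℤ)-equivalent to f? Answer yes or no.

D₁ = -224, D₂ = -224
f: flip: (12,-8,6)→(6,8,12)
f: translate: b→-4 (≡8 mod 12), so (6,8,12)→(6,-4,10)
f: reduced (well bottom): (6,-4,10) with a≤c, −a<b≤a
g is negative-definite; reduce −g:
−g: reduced (well bottom): (6,4,10) with a≤c, −a<b≤a
flip sign back: reduced form of g is (-6,-4,-10)
reduced forms (6, -4, 10) vs (-6, -4, -10) ⇒ inequivalent

no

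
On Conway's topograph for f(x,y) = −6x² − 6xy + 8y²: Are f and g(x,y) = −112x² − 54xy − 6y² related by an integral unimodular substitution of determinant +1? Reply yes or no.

D₁ = 228, D₂ = 228
river cycle of f (length 6): (8, 6, -6), (-6, 6, 8), (8, 10, -4), (-4, 14, 2), (2, 14, -4), (-4, 10, 8)
river cycle of g (length 6): (-6, 6, 8), (8, 10, -4), (-4, 14, 2), (2, 14, -4), (-4, 10, 8), (8, 6, -6)
cycles coincide ⇒ equivalent

yes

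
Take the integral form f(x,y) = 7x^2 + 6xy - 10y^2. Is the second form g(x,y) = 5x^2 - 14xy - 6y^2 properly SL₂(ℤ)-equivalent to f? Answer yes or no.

D₁ = 316, D₂ = 316
river cycle of f (length 6): (-10, 14, 3), (3, 16, -5), (-5, 14, 6), (6, 10, -9), (-9, 8, 7), (7, 6, -10)
river cycle of g (length 6): (-6, 14, 5), (5, 16, -3), (-3, 14, 10), (10, 6, -7), (-7, 8, 9), (9, 10, -6)
cycles differ ⇒ inequivalent

no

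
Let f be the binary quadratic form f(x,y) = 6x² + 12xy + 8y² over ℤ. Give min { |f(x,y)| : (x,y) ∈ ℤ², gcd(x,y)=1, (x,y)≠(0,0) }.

translate: b→0 (≡12 mod 12), so (6,12,8)→(6,0,2)
flip: (6,0,2)→(2,0,6)
reduced (well bottom): (2,0,6) with a≤c, −a<b≤a
well minimum = a = 2

2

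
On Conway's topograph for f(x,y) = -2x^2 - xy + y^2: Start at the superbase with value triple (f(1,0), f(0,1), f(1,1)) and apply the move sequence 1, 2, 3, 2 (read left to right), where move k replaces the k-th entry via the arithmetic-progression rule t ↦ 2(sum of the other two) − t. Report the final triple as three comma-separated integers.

start (-2,1,-2) = (f(1,0),f(0,1),f(1,1))
replace slot 1: 2·(1+(-2)) − (-2) = 0 → (0,1,-2)
replace slot 2: 2·(0+(-2)) − 1 = -5 → (0,-5,-2)
replace slot 3: 2·(0+(-5)) − (-2) = -8 → (0,-5,-8)
replace slot 2: 2·(0+(-8)) − (-5) = -11 → (0,-11,-8)

0,-11,-8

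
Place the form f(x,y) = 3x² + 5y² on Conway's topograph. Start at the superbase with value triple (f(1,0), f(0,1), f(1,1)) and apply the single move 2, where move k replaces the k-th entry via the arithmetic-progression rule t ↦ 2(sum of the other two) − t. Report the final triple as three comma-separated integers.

start (3,5,8) = (f(1,0),f(0,1),f(1,1))
replace slot 2: 2·(3+8) − 5 = 17 → (3,17,8)

3,17,8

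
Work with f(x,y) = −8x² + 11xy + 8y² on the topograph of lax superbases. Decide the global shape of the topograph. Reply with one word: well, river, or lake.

D = b²−4ac = 11² − 4·(-8)·8 = 377
D > 0 non-square ⇒ indefinite ⇒ periodic river

river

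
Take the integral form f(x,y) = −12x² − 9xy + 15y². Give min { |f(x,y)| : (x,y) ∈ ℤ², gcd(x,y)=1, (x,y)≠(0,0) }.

descent: ρ → (15,9,-12)  [lands on river]
river: ρ → (-12,15,12)
river: ρ → (12,9,-15)
river: ρ → (-15,21,6)
river: ρ → (6,27,-3)
river: ρ → (-3,27,6)
river: ρ → (6,21,-15)
river: ρ → (-15,9,12)
river: ρ → (12,15,-12)
river: ρ → (-12,9,15)
river: ρ → (15,21,-6)
river: ρ → (-6,27,3)
river: ρ → (3,27,-6)
river: ρ → (-6,21,15)
closes: descent 1, river 14
min |a| on river = 3

3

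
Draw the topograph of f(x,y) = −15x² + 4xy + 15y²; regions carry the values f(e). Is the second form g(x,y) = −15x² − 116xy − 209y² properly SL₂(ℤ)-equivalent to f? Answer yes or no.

D₁ = 916, D₂ = 916
river cycle of f (length 10): (15, 26, -4), (-4, 30, 1), (1, 30, -4), (-4, 26, 15), (15, 4, -15), (-15, 26, 4), (4, 30, -1), (-1, 30, 4), (4, 26, -15), (-15, 4, 15)
river cycle of g (length 10): (-15, 4, 15), (15, 26, -4), (-4, 30, 1), (1, 30, -4), (-4, 26, 15), (15, 4, -15), (-15, 26, 4), (4, 30, -1), (-1, 30, 4), (4, 26, -15)
cycles coincide ⇒ equivalent

yes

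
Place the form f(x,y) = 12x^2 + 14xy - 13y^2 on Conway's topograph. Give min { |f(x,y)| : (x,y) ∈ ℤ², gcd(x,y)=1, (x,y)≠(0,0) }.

river: ρ → (-13,12,13)
river: ρ → (13,14,-12)
river: ρ → (-12,10,15)
river: ρ → (15,20,-7)
river: ρ → (-7,22,12)
river: ρ → (12,26,-3)
river: ρ → (-3,28,3)
river: ρ → (3,26,-12)
river: ρ → (-12,22,7)
river: ρ → (7,20,-15)
river: ρ → (-15,10,12)
river: ρ → (12,14,-13)
closes: descent 0, river 12
min |a| on river = 3

3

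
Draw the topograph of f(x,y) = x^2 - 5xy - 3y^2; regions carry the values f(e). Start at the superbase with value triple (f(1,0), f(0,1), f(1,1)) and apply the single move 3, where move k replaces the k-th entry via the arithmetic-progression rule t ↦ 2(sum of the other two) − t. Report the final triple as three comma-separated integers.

start (1,-3,-7) = (f(1,0),f(0,1),f(1,1))
replace slot 3: 2·(1+(-3)) − (-7) = 3 → (1,-3,3)

1,-3,3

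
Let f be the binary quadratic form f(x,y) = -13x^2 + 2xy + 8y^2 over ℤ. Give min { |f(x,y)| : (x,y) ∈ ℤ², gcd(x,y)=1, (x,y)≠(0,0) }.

descent: ρ → (8,14,-7)  [lands on river]
river: ρ → (-7,14,8)
river: ρ → (8,18,-3)
river: ρ → (-3,18,8)
closes: descent 1, river 4
min |a| on river = 3

3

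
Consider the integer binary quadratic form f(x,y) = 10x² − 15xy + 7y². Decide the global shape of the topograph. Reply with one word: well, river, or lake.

D = b²−4ac = (-15)² − 4·10·7 = -55
D < 0 ⇒ definite ⇒ every region one sign ⇒ single well

well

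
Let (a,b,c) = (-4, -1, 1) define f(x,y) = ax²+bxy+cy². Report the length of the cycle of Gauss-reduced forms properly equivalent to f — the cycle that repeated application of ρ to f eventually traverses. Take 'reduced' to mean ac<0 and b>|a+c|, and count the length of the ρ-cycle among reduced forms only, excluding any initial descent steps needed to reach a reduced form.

D = 17, ⌊√D⌋ = 4
descent: ρ → (1,3,-2)  [lands on river]
river: ρ → (-2,1,2)
river: ρ → (2,3,-1)
river: ρ → (-1,3,2)
river: ρ → (2,1,-2)
river: ρ → (-2,3,1)
ρ-cycle length = 6 (tail of 1 descent step not counted)

6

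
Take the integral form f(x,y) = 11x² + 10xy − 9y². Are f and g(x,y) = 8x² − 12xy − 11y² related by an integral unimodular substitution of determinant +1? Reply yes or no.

D₁ = 496, D₂ = 496
river cycle of f (length 16): (-9, 8, 12), (12, 16, -5), (-5, 14, 15), (15, 16, -4), (-4, 16, 15), (15, 14, -5), (-5, 16, 12), (12, 8, -9), (-9, 10, 11), (11, 12, -8), … (6 more)
river cycle of g (length 16): (-11, 12, 8), (8, 20, -3), (-3, 22, 1), (1, 22, -3), (-3, 20, 8), (8, 12, -11), (-11, 10, 9), (9, 8, -12), (-12, 16, 5), (5, 14, -15), … (6 more)
cycles differ ⇒ inequivalent

no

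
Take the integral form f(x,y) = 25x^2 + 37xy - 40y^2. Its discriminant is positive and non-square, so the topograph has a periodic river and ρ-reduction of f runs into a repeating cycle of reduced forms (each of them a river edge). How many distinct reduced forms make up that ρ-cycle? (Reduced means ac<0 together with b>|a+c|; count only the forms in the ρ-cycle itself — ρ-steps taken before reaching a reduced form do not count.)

D = 5369, ⌊√D⌋ = 73
river: ρ → (-40,43,22)
river: ρ → (22,45,-38)
river: ρ → (-38,31,29)
river: ρ → (29,27,-40)
river: ρ → (-40,53,16)
river: ρ → (16,43,-55)
river: ρ → (-55,67,4)
river: ρ → (4,69,-38)
river: ρ → (-38,7,35)
river: ρ → (35,63,-10)
river: ρ → (-10,57,53)
river: ρ → (53,49,-14)
river: ρ → (-14,63,25)
river: ρ → (25,37,-40)
ρ-cycle length = 14 (tail of 0 descent steps not counted)

14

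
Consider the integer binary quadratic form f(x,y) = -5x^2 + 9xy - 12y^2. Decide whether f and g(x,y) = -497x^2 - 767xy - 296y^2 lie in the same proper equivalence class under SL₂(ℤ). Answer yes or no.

D₁ = -159, D₂ = -159
f is negative-definite; reduce −f:
−f: translate: b→1 (≡-9 mod 10), so (5,-9,12)→(5,1,8)
−f: reduced (well bottom): (5,1,8) with a≤c, −a<b≤a
flip sign back: reduced form of f is (-5,-1,-8)
g is negative-definite; reduce −g:
−g: translate: b→-227 (≡767 mod 994), so (497,767,296)→(497,-227,26)
−g: flip: (497,-227,26)→(26,227,497)
−g: translate: b→19 (≡227 mod 52), so (26,227,497)→(26,19,5)
−g: flip: (26,19,5)→(5,-19,26)
−g: translate: b→1 (≡-19 mod 10), so (5,-19,26)→(5,1,8)
−g: reduced (well bottom): (5,1,8) with a≤c, −a<b≤a
flip sign back: reduced form of g is (-5,-1,-8)
reduced forms (-5, -1, -8) vs (-5, -1, -8) ⇒ equivalent

yes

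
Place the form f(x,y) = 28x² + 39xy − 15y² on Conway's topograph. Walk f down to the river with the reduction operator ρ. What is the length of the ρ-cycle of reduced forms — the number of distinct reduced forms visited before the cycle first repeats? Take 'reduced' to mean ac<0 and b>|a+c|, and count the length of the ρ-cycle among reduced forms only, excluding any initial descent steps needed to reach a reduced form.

D = 3201, ⌊√D⌋ = 56
river: ρ → (-15,51,10)
river: ρ → (10,49,-20)
river: ρ → (-20,31,28)
river: ρ → (28,25,-23)
river: ρ → (-23,21,30)
river: ρ → (30,39,-14)
river: ρ → (-14,45,21)
river: ρ → (21,39,-20)
river: ρ → (-20,41,19)
river: ρ → (19,35,-26)
river: ρ → (-26,17,28)
river: ρ → (28,39,-15)
ρ-cycle length = 12 (tail of 0 descent steps not counted)

12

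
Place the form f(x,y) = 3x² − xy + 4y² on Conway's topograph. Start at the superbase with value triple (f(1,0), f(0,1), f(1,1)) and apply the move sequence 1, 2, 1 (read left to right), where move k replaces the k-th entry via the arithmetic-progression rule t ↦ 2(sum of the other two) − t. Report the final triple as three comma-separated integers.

start (3,4,6) = (f(1,0),f(0,1),f(1,1))
replace slot 1: 2·(4+6) − 3 = 17 → (17,4,6)
replace slot 2: 2·(17+6) − 4 = 42 → (17,42,6)
replace slot 1: 2·(42+6) − 17 = 79 → (79,42,6)

79,42,6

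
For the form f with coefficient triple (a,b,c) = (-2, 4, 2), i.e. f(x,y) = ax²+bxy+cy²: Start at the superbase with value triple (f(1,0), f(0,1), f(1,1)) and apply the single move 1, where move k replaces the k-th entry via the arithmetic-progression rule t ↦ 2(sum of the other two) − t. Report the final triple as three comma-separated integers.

start (-2,2,4) = (f(1,0),f(0,1),f(1,1))
replace slot 1: 2·(2+4) − (-2) = 14 → (14,2,4)

14,2,4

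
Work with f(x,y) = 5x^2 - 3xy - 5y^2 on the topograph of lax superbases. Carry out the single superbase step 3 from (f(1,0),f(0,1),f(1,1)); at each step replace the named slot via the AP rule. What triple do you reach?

start (5,-5,-3) = (f(1,0),f(0,1),f(1,1))
replace slot 3: 2·(5+(-5)) − (-3) = 3 → (5,-5,3)

5,-5,3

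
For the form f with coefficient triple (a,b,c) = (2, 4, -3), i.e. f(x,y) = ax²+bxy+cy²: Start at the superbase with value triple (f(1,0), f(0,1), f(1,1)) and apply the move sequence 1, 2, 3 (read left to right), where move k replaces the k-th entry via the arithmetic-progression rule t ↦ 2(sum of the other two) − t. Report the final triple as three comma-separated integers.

start (2,-3,3) = (f(1,0),f(0,1),f(1,1))
replace slot 1: 2·((-3)+3) − 2 = -2 → (-2,-3,3)
replace slot 2: 2·((-2)+3) − (-3) = 5 → (-2,5,3)
replace slot 3: 2·((-2)+5) − 3 = 3 → (-2,5,3)

-2,5,3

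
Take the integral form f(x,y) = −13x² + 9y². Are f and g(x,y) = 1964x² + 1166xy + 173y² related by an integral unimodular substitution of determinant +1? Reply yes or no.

D₁ = 468, D₂ = 468
river cycle of f (length 6): (9, 18, -4), (-4, 14, 17), (17, 20, -1), (-1, 20, 17), (17, 14, -4), (-4, 18, 9)
river cycle of g (length 6): (-4, 18, 9), (9, 18, -4), (-4, 14, 17), (17, 20, -1), (-1, 20, 17), (17, 14, -4)
cycles coincide ⇒ equivalent

yes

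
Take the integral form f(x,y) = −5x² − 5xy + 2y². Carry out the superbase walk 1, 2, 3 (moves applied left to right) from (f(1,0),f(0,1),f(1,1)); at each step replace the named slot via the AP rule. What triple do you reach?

start (-5,2,-8) = (f(1,0),f(0,1),f(1,1))
replace slot 1: 2·(2+(-8)) − (-5) = -7 → (-7,2,-8)
replace slot 2: 2·((-7)+(-8)) − 2 = -32 → (-7,-32,-8)
replace slot 3: 2·((-7)+(-32)) − (-8) = -70 → (-7,-32,-70)

-7,-32,-70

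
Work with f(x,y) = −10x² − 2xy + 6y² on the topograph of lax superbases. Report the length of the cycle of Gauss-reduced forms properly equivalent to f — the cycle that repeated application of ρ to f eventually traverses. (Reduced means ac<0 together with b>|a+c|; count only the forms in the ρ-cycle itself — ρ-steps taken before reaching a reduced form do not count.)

D = 244, ⌊√D⌋ = 15
descent: ρ → (6,14,-2)  [lands on river]
river: ρ → (-2,14,6)
river: ρ → (6,10,-6)
river: ρ → (-6,14,2)
river: ρ → (2,14,-6)
river: ρ → (-6,10,6)
ρ-cycle length = 6 (tail of 1 descent step not counted)

6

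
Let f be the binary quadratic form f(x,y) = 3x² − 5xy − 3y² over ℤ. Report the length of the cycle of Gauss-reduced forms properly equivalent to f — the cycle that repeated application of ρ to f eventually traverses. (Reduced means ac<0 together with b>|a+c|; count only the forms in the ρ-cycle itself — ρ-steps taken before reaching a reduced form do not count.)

D = 61, ⌊√D⌋ = 7
descent: ρ → (-3,5,3)  [lands on river]
river: ρ → (3,7,-1)
river: ρ → (-1,7,3)
river: ρ → (3,5,-3)
river: ρ → (-3,7,1)
river: ρ → (1,7,-3)
ρ-cycle length = 6 (tail of 1 descent step not counted)

6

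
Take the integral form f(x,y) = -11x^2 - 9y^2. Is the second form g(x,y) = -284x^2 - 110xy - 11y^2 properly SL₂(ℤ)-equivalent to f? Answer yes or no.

D₁ = -396, D₂ = -396
f is negative-definite; reduce −f:
−f: flip: (11,0,9)→(9,0,11)
−f: reduced (well bottom): (9,0,11) with a≤c, −a<b≤a
flip sign back: reduced form of f is (-9,0,-11)
g is negative-definite; reduce −g:
−g: flip: (284,110,11)→(11,-110,284)
−g: translate: b→0 (≡-110 mod 22), so (11,-110,284)→(11,0,9)
−g: flip: (11,0,9)→(9,0,11)
−g: reduced (well bottom): (9,0,11) with a≤c, −a<b≤a
flip sign back: reduced form of g is (-9,0,-11)
reduced forms (-9, 0, -11) vs (-9, 0, -11) ⇒ equivalent

yes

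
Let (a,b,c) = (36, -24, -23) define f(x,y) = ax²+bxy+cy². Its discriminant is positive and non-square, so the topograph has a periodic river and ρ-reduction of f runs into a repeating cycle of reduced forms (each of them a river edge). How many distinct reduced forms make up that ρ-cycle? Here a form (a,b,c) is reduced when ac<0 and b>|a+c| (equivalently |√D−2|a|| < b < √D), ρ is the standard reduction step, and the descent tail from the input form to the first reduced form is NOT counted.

D = 3888, ⌊√D⌋ = 62
descent: ρ → (-23,24,36)  [lands on river]
river: ρ → (36,48,-11)
river: ρ → (-11,62,1)
river: ρ → (1,62,-11)
river: ρ → (-11,48,36)
river: ρ → (36,24,-23)
river: ρ → (-23,22,37)
river: ρ → (37,52,-8)
river: ρ → (-8,60,9)
river: ρ → (9,48,-44)
river: ρ → (-44,40,13)
river: ρ → (13,38,-47)
river: ρ → (-47,56,4)
river: ρ → (4,56,-47)
river: ρ → (-47,38,13)
river: ρ → (13,40,-44)
river: ρ → (-44,48,9)
river: ρ → (9,60,-8)
river: ρ → (-8,52,37)
river: ρ → (37,22,-23)
ρ-cycle length = 20 (tail of 1 descent step not counted)

20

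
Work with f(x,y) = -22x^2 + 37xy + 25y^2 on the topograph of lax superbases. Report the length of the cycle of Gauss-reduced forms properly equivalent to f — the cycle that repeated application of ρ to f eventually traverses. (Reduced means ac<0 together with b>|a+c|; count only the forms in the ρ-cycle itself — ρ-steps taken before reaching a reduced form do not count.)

D = 3569, ⌊√D⌋ = 59
river: ρ → (25,13,-34)
river: ρ → (-34,55,4)
river: ρ → (4,57,-20)
river: ρ → (-20,23,38)
river: ρ → (38,53,-5)
river: ρ → (-5,57,16)
river: ρ → (16,39,-32)
river: ρ → (-32,25,23)
river: ρ → (23,21,-34)
river: ρ → (-34,47,10)
river: ρ → (10,53,-19)
river: ρ → (-19,23,40)
river: ρ → (40,57,-2)
river: ρ → (-2,59,11)
river: ρ → (11,51,-22)
river: ρ → (-22,37,25)
ρ-cycle length = 16 (tail of 0 descent steps not counted)

16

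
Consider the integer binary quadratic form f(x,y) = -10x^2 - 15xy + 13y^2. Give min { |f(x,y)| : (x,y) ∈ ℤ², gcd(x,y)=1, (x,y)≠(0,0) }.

descent: ρ → (13,15,-10)  [lands on river]
river: ρ → (-10,25,3)
river: ρ → (3,23,-18)
river: ρ → (-18,13,8)
river: ρ → (8,19,-12)
river: ρ → (-12,5,15)
river: ρ → (15,25,-2)
river: ρ → (-2,27,2)
river: ρ → (2,25,-15)
river: ρ → (-15,5,12)
river: ρ → (12,19,-8)
river: ρ → (-8,13,18)
river: ρ → (18,23,-3)
river: ρ → (-3,25,10)
river: ρ → (10,15,-13)
river: ρ → (-13,11,12)
river: ρ → (12,13,-12)
river: ρ → (-12,11,13)
closes: descent 1, river 18
min |a| on river = 2

2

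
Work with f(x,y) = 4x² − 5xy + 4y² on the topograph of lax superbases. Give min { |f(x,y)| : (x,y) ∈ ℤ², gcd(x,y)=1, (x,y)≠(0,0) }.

translate: b→3 (≡-5 mod 8), so (4,-5,4)→(4,3,3)
flip: (4,3,3)→(3,-3,4)
translate: b→3 (≡-3 mod 6), so (3,-3,4)→(3,3,4)
reduced (well bottom): (3,3,4) with a≤c, −a<b≤a
well minimum = a = 3

3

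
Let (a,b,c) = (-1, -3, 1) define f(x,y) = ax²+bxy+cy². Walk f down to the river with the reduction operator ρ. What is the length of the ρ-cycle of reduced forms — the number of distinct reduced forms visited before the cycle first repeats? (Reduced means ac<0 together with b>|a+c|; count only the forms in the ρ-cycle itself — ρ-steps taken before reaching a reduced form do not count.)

D = 13, ⌊√D⌋ = 3
descent: ρ → (1,3,-1)  [lands on river]
river: ρ → (-1,3,1)
ρ-cycle length = 2 (tail of 1 descent step not counted)

2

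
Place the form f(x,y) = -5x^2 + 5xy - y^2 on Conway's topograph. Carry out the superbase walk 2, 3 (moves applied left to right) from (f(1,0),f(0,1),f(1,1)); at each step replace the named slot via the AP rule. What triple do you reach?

start (-5,-1,-1) = (f(1,0),f(0,1),f(1,1))
replace slot 2: 2·((-5)+(-1)) − (-1) = -11 → (-5,-11,-1)
replace slot 3: 2·((-5)+(-11)) − (-1) = -31 → (-5,-11,-31)

-5,-11,-31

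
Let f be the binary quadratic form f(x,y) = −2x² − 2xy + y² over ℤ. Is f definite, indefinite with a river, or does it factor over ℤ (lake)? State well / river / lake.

D = b²−4ac = (-2)² − 4·(-2)·1 = 12
D > 0 non-square ⇒ indefinite ⇒ periodic river

river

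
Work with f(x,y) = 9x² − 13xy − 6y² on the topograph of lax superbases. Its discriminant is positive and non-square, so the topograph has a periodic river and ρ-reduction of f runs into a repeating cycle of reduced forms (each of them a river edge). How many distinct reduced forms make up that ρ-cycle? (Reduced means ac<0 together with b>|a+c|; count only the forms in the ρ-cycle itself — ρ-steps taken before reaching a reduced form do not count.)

D = 385, ⌊√D⌋ = 19
descent: ρ → (-6,13,9)  [lands on river]
river: ρ → (9,5,-10)
river: ρ → (-10,15,4)
river: ρ → (4,17,-6)
river: ρ → (-6,19,1)
river: ρ → (1,19,-6)
river: ρ → (-6,17,4)
river: ρ → (4,15,-10)
river: ρ → (-10,5,9)
river: ρ → (9,13,-6)
river: ρ → (-6,11,11)
river: ρ → (11,11,-6)
ρ-cycle length = 12 (tail of 1 descent step not counted)

12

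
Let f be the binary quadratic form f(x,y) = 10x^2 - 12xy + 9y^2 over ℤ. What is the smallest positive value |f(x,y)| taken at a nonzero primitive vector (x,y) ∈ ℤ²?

translate: b→8 (≡-12 mod 20), so (10,-12,9)→(10,8,7)
flip: (10,8,7)→(7,-8,10)
translate: b→6 (≡-8 mod 14), so (7,-8,10)→(7,6,9)
reduced (well bottom): (7,6,9) with a≤c, −a<b≤a
well minimum = a = 7

7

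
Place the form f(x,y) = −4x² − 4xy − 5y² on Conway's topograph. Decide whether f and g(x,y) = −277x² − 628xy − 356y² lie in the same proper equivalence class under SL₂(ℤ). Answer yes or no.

D₁ = -64, D₂ = -64
f is negative-definite; reduce −f:
−f: reduced (well bottom): (4,4,5) with a≤c, −a<b≤a
flip sign back: reduced form of f is (-4,-4,-5)
g is negative-definite; reduce −g:
−g: translate: b→74 (≡628 mod 554), so (277,628,356)→(277,74,5)
−g: flip: (277,74,5)→(5,-74,277)
−g: translate: b→-4 (≡-74 mod 10), so (5,-74,277)→(5,-4,4)
−g: flip: (5,-4,4)→(4,4,5)
−g: reduced (well bottom): (4,4,5) with a≤c, −a<b≤a
flip sign back: reduced form of g is (-4,-4,-5)
reduced forms (-4, -4, -5) vs (-4, -4, -5) ⇒ equivalent

yes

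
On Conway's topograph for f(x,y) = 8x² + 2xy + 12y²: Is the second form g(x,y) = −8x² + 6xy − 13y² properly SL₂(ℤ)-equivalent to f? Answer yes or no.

D₁ = -380, D₂ = -380
f: reduced (well bottom): (8,2,12) with a≤c, −a<b≤a
g is negative-definite; reduce −g:
−g: reduced (well bottom): (8,-6,13) with a≤c, −a<b≤a
flip sign back: reduced form of g is (-8,6,-13)
reduced forms (8, 2, 12) vs (-8, 6, -13) ⇒ inequivalent

no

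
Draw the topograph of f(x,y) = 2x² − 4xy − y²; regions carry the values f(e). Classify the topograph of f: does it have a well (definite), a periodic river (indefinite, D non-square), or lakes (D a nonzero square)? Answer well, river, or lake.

D = b²−4ac = (-4)² − 4·2·(-1) = 24
D > 0 non-square ⇒ indefinite ⇒ periodic river

river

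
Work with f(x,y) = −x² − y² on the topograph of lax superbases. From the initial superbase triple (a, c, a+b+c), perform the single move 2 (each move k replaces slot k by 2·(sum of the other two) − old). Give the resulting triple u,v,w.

start (-1,-1,-2) = (f(1,0),f(0,1),f(1,1))
replace slot 2: 2·((-1)+(-2)) − (-1) = -5 → (-1,-5,-2)

-1,-5,-2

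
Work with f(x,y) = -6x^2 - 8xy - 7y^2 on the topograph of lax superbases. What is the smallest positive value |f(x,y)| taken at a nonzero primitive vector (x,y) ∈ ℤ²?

translate: b→-4 (≡8 mod 12), so (6,8,7)→(6,-4,5)
flip: (6,-4,5)→(5,4,6)
reduced (well bottom): (5,4,6) with a≤c, −a<b≤a
well minimum |f| = |-5| = 5 (negative-definite)

5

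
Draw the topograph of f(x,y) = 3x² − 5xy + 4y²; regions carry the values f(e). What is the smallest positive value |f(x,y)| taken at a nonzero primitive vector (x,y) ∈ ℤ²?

translate: b→1 (≡-5 mod 6), so (3,-5,4)→(3,1,2)
flip: (3,1,2)→(2,-1,3)
reduced (well bottom): (2,-1,3) with a≤c, −a<b≤a
well minimum = a = 2

2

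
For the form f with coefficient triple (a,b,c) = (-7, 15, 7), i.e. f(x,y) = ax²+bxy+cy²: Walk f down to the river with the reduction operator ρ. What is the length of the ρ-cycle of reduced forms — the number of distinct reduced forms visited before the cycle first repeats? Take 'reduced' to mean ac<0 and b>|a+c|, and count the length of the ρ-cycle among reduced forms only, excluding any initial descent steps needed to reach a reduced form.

D = 421, ⌊√D⌋ = 20
river: ρ → (7,13,-9)
river: ρ → (-9,5,11)
river: ρ → (11,17,-3)
river: ρ → (-3,19,5)
river: ρ → (5,11,-15)
river: ρ → (-15,19,1)
river: ρ → (1,19,-15)
river: ρ → (-15,11,5)
river: ρ → (5,19,-3)
river: ρ → (-3,17,11)
river: ρ → (11,5,-9)
river: ρ → (-9,13,7)
river: ρ → (7,15,-7)
river: ρ → (-7,13,9)
river: ρ → (9,5,-11)
river: ρ → (-11,17,3)
river: ρ → (3,19,-5)
river: ρ → (-5,11,15)
river: ρ → (15,19,-1)
river: ρ → (-1,19,15)
river: ρ → (15,11,-5)
river: ρ → (-5,19,3)
river: ρ → (3,17,-11)
river: ρ → (-11,5,9)
river: ρ → (9,13,-7)
river: ρ → (-7,15,7)
ρ-cycle length = 26 (tail of 0 descent steps not counted)

26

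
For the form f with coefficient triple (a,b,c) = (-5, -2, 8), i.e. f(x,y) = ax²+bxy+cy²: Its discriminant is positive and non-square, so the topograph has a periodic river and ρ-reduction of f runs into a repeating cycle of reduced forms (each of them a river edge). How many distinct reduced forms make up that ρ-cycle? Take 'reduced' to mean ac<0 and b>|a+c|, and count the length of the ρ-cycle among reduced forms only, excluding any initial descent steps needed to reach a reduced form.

D = 164, ⌊√D⌋ = 12
descent: ρ → (8,2,-5)
descent: ρ → (-5,8,5)  [lands on river]
river: ρ → (5,12,-1)
river: ρ → (-1,12,5)
river: ρ → (5,8,-5)
river: ρ → (-5,12,1)
river: ρ → (1,12,-5)
ρ-cycle length = 6 (tail of 2 descent steps not counted)

6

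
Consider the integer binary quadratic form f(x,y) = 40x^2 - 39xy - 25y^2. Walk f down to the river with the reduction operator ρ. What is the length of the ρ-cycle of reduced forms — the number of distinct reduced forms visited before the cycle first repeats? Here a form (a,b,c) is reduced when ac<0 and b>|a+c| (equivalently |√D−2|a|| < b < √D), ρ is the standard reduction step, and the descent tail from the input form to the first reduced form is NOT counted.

D = 5521, ⌊√D⌋ = 74
descent: ρ → (-25,39,40)  [lands on river]
river: ρ → (40,41,-24)
river: ρ → (-24,55,26)
river: ρ → (26,49,-30)
river: ρ → (-30,71,4)
river: ρ → (4,73,-12)
river: ρ → (-12,71,10)
river: ρ → (10,69,-19)
river: ρ → (-19,45,46)
river: ρ → (46,47,-18)
river: ρ → (-18,61,25)
river: ρ → (25,39,-40)
river: ρ → (-40,41,24)
river: ρ → (24,55,-26)
river: ρ → (-26,49,30)
river: ρ → (30,71,-4)
river: ρ → (-4,73,12)
river: ρ → (12,71,-10)
river: ρ → (-10,69,19)
river: ρ → (19,45,-46)
river: ρ → (-46,47,18)
river: ρ → (18,61,-25)
ρ-cycle length = 22 (tail of 1 descent step not counted)

22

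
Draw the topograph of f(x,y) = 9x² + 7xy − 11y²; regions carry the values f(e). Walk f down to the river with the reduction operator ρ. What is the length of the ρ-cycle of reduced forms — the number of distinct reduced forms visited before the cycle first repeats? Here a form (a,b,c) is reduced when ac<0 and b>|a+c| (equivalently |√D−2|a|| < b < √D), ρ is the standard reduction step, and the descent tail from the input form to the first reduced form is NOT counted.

D = 445, ⌊√D⌋ = 21
river: ρ → (-11,15,5)
river: ρ → (5,15,-11)
river: ρ → (-11,7,9)
river: ρ → (9,11,-9)
river: ρ → (-9,7,11)
river: ρ → (11,15,-5)
river: ρ → (-5,15,11)
river: ρ → (11,7,-9)
river: ρ → (-9,11,9)
river: ρ → (9,7,-11)
ρ-cycle length = 10 (tail of 0 descent steps not counted)

10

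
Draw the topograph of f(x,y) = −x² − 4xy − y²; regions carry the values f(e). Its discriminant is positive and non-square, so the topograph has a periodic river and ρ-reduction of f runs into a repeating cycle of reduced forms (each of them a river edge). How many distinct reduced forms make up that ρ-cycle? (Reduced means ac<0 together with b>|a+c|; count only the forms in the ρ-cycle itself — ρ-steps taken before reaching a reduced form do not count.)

D = 12, ⌊√D⌋ = 3
descent: ρ → (-1,2,2)  [lands on river]
river: ρ → (2,2,-1)
ρ-cycle length = 2 (tail of 1 descent step not counted)

2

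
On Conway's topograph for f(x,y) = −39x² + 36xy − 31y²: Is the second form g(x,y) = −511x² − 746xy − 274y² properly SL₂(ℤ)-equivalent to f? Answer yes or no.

D₁ = -3540, D₂ = -3540
f is negative-definite; reduce −f:
−f: flip: (39,-36,31)→(31,36,39)
−f: translate: b→-26 (≡36 mod 62), so (31,36,39)→(31,-26,34)
−f: reduced (well bottom): (31,-26,34) with a≤c, −a<b≤a
flip sign back: reduced form of f is (-31,26,-34)
g is negative-definite; reduce −g:
−g: translate: b→-276 (≡746 mod 1022), so (511,746,274)→(511,-276,39)
−g: flip: (511,-276,39)→(39,276,511)
−g: translate: b→-36 (≡276 mod 78), so (39,276,511)→(39,-36,31)
−g: flip: (39,-36,31)→(31,36,39)
−g: translate: b→-26 (≡36 mod 62), so (31,36,39)→(31,-26,34)
−g: reduced (well bottom): (31,-26,34) with a≤c, −a<b≤a
flip sign back: reduced form of g is (-31,26,-34)
reduced forms (-31, 26, -34) vs (-31, 26, -34) ⇒ equivalent

yes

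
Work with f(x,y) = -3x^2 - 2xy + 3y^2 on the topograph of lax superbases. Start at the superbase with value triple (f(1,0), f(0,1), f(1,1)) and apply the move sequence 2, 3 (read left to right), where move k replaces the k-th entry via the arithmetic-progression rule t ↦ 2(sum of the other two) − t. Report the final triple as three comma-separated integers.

start (-3,3,-2) = (f(1,0),f(0,1),f(1,1))
replace slot 2: 2·((-3)+(-2)) − 3 = -13 → (-3,-13,-2)
replace slot 3: 2·((-3)+(-13)) − (-2) = -30 → (-3,-13,-30)

-3,-13,-30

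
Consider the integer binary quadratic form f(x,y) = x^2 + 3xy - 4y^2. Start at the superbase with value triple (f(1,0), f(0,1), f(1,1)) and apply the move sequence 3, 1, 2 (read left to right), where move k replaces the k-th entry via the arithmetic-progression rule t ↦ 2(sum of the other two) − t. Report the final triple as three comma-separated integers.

start (1,-4,0) = (f(1,0),f(0,1),f(1,1))
replace slot 3: 2·(1+(-4)) − 0 = -6 → (1,-4,-6)
replace slot 1: 2·((-4)+(-6)) − 1 = -21 → (-21,-4,-6)
replace slot 2: 2·((-21)+(-6)) − (-4) = -50 → (-21,-50,-6)

-21,-50,-6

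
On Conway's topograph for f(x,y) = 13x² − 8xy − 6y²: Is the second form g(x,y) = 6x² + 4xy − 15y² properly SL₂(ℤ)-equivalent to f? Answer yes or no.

D₁ = 376, D₂ = 376
river cycle of f (length 16): (-6, 8, 13), (13, 18, -1), (-1, 18, 13), (13, 8, -6), (-6, 16, 5), (5, 14, -9), (-9, 4, 10), (10, 16, -3), (-3, 14, 15), (15, 16, -2), … (6 more)
river cycle of g (length 16): (6, 16, -5), (-5, 14, 9), (9, 4, -10), (-10, 16, 3), (3, 14, -15), (-15, 16, 2), (2, 16, -15), (-15, 14, 3), (3, 16, -10), (-10, 4, 9), … (6 more)
cycles differ ⇒ inequivalent

no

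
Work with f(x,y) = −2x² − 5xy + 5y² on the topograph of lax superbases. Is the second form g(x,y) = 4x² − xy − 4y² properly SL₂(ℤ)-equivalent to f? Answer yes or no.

D₁ = 65, D₂ = 65
river cycle of f (length 6): (5, 5, -2), (-2, 7, 2), (2, 5, -5), (-5, 5, 2), (2, 7, -2), (-2, 5, 5)
river cycle of g (length 6): (-4, 1, 4), (4, 7, -1), (-1, 7, 4), (4, 1, -4), (-4, 7, 1), (1, 7, -4)
cycles differ ⇒ inequivalent

no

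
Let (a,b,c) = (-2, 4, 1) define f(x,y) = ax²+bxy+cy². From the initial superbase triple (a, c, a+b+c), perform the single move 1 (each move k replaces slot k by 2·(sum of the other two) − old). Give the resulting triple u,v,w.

start (-2,1,3) = (f(1,0),f(0,1),f(1,1))
replace slot 1: 2·(1+3) − (-2) = 10 → (10,1,3)

10,1,3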